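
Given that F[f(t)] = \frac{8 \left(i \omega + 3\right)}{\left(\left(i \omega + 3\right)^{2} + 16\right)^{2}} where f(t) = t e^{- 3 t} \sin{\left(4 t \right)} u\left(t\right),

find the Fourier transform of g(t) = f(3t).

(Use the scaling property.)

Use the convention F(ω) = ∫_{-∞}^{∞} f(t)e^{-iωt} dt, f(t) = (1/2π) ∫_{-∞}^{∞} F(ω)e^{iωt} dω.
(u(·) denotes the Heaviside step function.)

F[g](ω) = \frac{72 \left(i \omega + 9\right)}{\left(\left(i \omega + 9\right)^{2} + 144\right)^{2}}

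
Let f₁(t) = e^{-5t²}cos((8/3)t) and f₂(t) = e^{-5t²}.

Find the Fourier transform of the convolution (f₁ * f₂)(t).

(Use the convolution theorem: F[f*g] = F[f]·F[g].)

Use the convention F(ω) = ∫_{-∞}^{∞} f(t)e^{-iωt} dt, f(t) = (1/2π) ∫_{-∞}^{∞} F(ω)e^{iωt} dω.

F[f₁*f₂](ω) = \frac{\pi \left(e^{\frac{8 \omega}{15}} + 1\right) e^{- \frac{\omega^{2}}{10} - \frac{4 \omega}{15} - \frac{16}{45}}}{10}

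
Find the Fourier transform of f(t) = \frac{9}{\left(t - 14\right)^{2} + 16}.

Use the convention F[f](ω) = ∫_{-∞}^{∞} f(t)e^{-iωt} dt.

F(ω) = \frac{9 \pi e^{- 14 i \omega - 4 \left|{\omega}\right|}}{4}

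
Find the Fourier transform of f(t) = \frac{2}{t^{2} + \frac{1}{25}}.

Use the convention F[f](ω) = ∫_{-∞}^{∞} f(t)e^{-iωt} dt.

F(ω) = 10 \pi e^{- \frac{\left|{\omega}\right|}{5}}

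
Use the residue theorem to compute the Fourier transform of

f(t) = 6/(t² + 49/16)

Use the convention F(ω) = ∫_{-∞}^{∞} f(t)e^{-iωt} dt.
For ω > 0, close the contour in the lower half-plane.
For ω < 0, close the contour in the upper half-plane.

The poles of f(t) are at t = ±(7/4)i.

Let g(z) = f(z)e^{-iωz}; for large |z| the factor e^{-iωz} decays in the lower half-plane when ω > 0 and in the upper half-plane when ω < 0.

Case ω > 0 (lower half-plane, clockwise contour ⇒ F(ω) = -2πi·ΣRes):
  Res_{z = - \frac{7 i}{4}} g(z) = \frac{12 i e^{- \frac{7 \omega}{4}}}{7}
  F(ω) = -2πi·ΣRes = \frac{24 \pi e^{- \frac{7 \omega}{4}}}{7}

Case ω < 0 (upper half-plane, counterclockwise contour ⇒ F(ω) = +2πi·ΣRes):
  Res_{z = \frac{7 i}{4}} g(z) = - \frac{12 i e^{\frac{7 \omega}{4}}}{7}
  F(ω) = 2πi·ΣRes = \frac{24 \pi e^{\frac{7 \omega}{4}}}{7}

Both cases combine into a single formula in |ω|:

F(ω) = \frac{24 \pi e^{- \frac{7 \left|{\omega}\right|}{4}}}{7}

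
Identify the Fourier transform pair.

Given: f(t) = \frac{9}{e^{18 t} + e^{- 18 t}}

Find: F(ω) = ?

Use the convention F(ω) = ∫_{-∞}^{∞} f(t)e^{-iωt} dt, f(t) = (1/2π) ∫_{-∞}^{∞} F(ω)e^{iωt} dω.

F(ω) = \frac{\pi}{4 \cosh{\left(\frac{\pi \omega}{36} \right)}}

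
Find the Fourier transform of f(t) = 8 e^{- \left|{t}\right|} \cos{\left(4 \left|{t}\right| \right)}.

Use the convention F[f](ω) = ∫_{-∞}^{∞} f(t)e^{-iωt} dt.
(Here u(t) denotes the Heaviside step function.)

F(ω) = \frac{16 \left(\omega^{2} + 17\right)}{\omega^{4} - 30 \omega^{2} + 289}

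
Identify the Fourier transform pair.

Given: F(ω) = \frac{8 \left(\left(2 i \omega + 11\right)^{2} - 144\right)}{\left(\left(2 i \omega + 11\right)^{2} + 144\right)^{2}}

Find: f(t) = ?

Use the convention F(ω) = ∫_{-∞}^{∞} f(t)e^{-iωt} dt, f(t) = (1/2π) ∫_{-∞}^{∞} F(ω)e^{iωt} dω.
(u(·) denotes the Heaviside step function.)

f(t) = 2 t e^{- \frac{11 t}{2}} \cos{\left(6 t \right)} u\left(t\right)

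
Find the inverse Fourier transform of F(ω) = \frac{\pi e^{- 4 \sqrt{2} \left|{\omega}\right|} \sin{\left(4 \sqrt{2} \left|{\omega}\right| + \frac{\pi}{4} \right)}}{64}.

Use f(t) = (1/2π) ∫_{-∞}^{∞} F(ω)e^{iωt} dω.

f(t) = \frac{8}{t^{4} + 4096}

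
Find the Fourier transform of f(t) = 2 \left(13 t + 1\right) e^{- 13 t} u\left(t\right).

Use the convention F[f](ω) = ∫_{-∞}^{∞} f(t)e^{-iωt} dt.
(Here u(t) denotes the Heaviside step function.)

F(ω) = \frac{2 \left(- i \omega - 26\right)}{\omega^{2} - 26 i \omega - 169}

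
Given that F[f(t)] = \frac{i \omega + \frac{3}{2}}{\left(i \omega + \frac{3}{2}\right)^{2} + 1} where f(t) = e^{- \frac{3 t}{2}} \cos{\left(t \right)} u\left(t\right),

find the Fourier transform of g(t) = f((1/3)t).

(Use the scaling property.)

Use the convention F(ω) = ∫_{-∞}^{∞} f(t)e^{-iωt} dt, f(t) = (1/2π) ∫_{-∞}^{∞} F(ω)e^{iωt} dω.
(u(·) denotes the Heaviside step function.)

F[g](ω) = \frac{18 \left(2 i \omega + 1\right)}{9 \left(2 i \omega + 1\right)^{2} + 4}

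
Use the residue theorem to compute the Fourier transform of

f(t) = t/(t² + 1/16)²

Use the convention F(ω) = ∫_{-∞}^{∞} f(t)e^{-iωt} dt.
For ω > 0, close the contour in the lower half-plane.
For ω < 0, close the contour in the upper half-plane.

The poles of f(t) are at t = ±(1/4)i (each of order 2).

Let g(z) = f(z)e^{-iωz}; for large |z| the factor e^{-iωz} decays in the lower half-plane when ω > 0 and in the upper half-plane when ω < 0.

Case ω > 0 (lower half-plane, clockwise contour ⇒ F(ω) = -2πi·ΣRes):
  Res_{z = - \frac{i}{4}} g(z) = \omega e^{- \frac{\omega}{4}} (pole of order 2)
  F(ω) = -2πi·ΣRes = - 2 i \pi \omega e^{- \frac{\omega}{4}}

Case ω < 0 (upper half-plane, counterclockwise contour ⇒ F(ω) = +2πi·ΣRes):
  Res_{z = \frac{i}{4}} g(z) = - \omega e^{\frac{\omega}{4}} (pole of order 2)
  F(ω) = 2πi·ΣRes = - 2 i \pi \omega e^{\frac{\omega}{4}}

Both cases combine into a single formula in |ω|:

F(ω) = - 2 i \pi \omega e^{- \frac{\left|{\omega}\right|}{4}}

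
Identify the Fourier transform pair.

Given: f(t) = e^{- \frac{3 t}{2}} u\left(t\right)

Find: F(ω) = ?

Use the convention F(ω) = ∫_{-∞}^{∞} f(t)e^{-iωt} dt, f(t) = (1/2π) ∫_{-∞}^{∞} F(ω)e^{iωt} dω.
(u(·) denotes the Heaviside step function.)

F(ω) = \frac{2}{2 i \omega + 3}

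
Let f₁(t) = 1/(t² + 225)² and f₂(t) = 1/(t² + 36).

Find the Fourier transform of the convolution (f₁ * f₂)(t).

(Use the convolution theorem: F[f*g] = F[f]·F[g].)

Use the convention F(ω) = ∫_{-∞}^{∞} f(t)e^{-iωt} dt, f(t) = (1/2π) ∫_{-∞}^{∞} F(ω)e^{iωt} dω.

F[f₁*f₂](ω) = \frac{\pi^{2} \left(15 \left|{\omega}\right| + 1\right) e^{- 21 \left|{\omega}\right|}}{40500}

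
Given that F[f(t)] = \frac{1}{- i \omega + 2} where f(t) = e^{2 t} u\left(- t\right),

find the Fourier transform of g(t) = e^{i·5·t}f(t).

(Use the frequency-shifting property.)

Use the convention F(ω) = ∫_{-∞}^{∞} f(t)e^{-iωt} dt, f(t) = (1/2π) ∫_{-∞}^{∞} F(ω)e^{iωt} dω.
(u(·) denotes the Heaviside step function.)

F[g](ω) = \frac{i}{\omega - 5 + 2 i}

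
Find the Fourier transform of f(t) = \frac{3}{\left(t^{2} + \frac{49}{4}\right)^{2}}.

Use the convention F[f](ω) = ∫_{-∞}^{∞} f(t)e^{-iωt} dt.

F(ω) = \frac{6 \pi \left(7 \left|{\omega}\right| + 2\right) e^{- \frac{7 \left|{\omega}\right|}{2}}}{343}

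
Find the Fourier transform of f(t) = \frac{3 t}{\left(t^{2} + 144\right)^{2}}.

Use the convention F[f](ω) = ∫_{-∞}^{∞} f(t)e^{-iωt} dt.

F(ω) = - \frac{i \pi \omega e^{- 12 \left|{\omega}\right|}}{8}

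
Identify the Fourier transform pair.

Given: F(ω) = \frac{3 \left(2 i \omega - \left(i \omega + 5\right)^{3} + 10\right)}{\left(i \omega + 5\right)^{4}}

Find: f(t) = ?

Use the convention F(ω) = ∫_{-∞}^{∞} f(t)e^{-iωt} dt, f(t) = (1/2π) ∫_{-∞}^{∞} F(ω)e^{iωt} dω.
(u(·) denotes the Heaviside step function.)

f(t) = 3 \left(t^{2} - 1\right) e^{- 5 t} u\left(t\right)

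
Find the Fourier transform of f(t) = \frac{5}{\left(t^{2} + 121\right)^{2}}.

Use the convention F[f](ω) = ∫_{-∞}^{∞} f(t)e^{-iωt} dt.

F(ω) = \frac{5 \pi \left(11 \left|{\omega}\right| + 1\right) e^{- 11 \left|{\omega}\right|}}{2662}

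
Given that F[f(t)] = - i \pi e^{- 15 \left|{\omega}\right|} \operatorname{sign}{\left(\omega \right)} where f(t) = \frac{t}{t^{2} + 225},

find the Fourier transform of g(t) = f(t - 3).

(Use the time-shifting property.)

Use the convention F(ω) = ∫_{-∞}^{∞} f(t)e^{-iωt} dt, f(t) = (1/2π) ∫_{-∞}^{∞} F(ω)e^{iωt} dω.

F[g](ω) = - i \pi e^{- 3 i \omega} e^{- 15 \left|{\omega}\right|} \operatorname{sign}{\left(\omega \right)}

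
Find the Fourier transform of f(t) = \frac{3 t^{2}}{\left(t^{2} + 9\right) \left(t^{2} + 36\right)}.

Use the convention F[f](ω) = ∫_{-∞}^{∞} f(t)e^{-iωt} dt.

F(ω) = \frac{\pi \left(2 - e^{3 \left|{\omega}\right|}\right) e^{- 6 \left|{\omega}\right|}}{3}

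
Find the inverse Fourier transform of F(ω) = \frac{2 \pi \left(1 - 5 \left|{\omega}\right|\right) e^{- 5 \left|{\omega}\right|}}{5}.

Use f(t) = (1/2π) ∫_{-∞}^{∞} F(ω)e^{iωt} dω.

f(t) = \frac{4 t^{2}}{\left(t^{2} + 25\right)^{2}}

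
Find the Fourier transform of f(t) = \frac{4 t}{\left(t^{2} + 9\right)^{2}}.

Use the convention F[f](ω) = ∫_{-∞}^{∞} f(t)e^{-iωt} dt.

F(ω) = - \frac{2 i \pi \omega e^{- 3 \left|{\omega}\right|}}{3}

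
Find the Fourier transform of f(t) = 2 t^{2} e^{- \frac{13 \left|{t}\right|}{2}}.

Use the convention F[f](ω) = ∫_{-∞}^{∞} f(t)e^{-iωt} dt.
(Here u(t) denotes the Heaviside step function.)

F(ω) = \frac{832 \left(169 - 12 \omega^{2}\right)}{\left(4 \omega^{2} + 169\right)^{3}}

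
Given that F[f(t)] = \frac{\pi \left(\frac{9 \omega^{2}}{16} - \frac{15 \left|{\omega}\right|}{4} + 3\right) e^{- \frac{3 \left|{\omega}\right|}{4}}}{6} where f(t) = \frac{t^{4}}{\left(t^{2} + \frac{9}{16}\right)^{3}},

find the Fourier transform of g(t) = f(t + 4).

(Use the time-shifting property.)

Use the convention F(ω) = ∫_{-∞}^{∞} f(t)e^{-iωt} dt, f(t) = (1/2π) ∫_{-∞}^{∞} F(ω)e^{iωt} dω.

F[g](ω) = \frac{\pi \left(3 \omega^{2} - 20 \left|{\omega}\right| + 16\right) e^{4 i \omega - \frac{3 \left|{\omega}\right|}{4}}}{32}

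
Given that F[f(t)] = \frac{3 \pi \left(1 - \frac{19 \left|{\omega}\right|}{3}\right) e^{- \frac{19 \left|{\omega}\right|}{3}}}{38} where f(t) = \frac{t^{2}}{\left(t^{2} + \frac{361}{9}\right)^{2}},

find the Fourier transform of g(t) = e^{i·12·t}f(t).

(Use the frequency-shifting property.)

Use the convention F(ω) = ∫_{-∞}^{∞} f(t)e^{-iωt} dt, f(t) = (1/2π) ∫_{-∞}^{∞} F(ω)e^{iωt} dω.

F[g](ω) = \frac{\pi \left(3 - 19 \left|{\omega - 12}\right|\right) e^{- \frac{19 \left|{\omega - 12}\right|}{3}}}{38}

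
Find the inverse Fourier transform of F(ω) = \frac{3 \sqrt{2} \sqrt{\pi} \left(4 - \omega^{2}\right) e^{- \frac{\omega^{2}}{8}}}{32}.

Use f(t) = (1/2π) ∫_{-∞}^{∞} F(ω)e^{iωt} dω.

f(t) = 3 t^{2} e^{- 2 t^{2}}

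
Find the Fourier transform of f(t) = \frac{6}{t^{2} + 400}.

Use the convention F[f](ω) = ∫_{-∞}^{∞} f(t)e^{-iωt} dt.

F(ω) = \frac{3 \pi e^{- 20 \left|{\omega}\right|}}{10}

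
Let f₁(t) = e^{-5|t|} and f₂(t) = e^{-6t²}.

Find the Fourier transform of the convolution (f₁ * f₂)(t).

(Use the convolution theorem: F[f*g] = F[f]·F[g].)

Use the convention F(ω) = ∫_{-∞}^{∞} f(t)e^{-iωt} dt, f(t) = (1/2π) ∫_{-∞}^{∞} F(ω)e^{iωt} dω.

F[f₁*f₂](ω) = \frac{5 \sqrt{6} \sqrt{\pi} e^{- \frac{\omega^{2}}{24}}}{3 \left(\omega^{2} + 25\right)}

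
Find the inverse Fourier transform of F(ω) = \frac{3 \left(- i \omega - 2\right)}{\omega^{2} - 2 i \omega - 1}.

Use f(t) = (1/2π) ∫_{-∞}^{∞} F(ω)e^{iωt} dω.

f(t) = 3 \left(t + 1\right) e^{- t} u\left(t\right)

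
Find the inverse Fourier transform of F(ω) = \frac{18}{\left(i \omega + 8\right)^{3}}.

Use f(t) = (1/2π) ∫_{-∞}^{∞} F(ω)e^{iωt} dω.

f(t) = 9 t^{2} e^{- 8 t} u\left(t\right)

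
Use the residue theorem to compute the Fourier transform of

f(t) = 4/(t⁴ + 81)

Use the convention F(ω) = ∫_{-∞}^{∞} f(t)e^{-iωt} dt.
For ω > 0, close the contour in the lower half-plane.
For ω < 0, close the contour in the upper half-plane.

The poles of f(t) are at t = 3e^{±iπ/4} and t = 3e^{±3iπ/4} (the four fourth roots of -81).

Let g(z) = f(z)e^{-iωz}; for large |z| the factor e^{-iωz} decays in the lower half-plane when ω > 0 and in the upper half-plane when ω < 0.

Case ω > 0 (lower half-plane, clockwise contour ⇒ F(ω) = -2πi·ΣRes):
  Res_{z = - \frac{3 \sqrt{2}}{2} - \frac{3 \sqrt{2} i}{2}} g(z) = \frac{\sqrt{2} i \left(1 - i\right) e^{\frac{3 \sqrt{2} \omega \left(-1 + i\right)}{2}}}{54}
  Res_{z = \frac{3 \sqrt{2}}{2} - \frac{3 \sqrt{2} i}{2}} g(z) = \frac{\sqrt{2} i \left(1 + i\right) e^{- \frac{3 \sqrt{2} \omega \left(1 + i\right)}{2}}}{54}
  F(ω) = -2πi·ΣRes = \frac{\sqrt{2} \pi \left(\left(1 - i\right) e^{3 \sqrt{2} i \omega} + 1 + i\right) e^{- \frac{3 \sqrt{2} \omega \left(1 + i\right)}{2}}}{27} = \frac{4 \pi e^{- \frac{3 \sqrt{2} \omega}{2}} \sin{\left(\frac{3 \sqrt{2} \omega}{2} + \frac{\pi}{4} \right)}}{27}

Case ω < 0 (upper half-plane, counterclockwise contour ⇒ F(ω) = +2πi·ΣRes):
  Res_{z = \frac{3 \sqrt{2}}{2} + \frac{3 \sqrt{2} i}{2}} g(z) = \frac{\sqrt{2} i \left(-1 + i\right) e^{\frac{3 \sqrt{2} \omega \left(1 - i\right)}{2}}}{54}
  Res_{z = - \frac{3 \sqrt{2}}{2} + \frac{3 \sqrt{2} i}{2}} g(z) = \frac{\sqrt{2} \left(1 - i\right) e^{\frac{3 \sqrt{2} \omega \left(1 + i\right)}{2}}}{54}
  F(ω) = 2πi·ΣRes = - \frac{\sqrt{2} i \pi \left(i \left(1 - i\right) e^{\frac{3 \sqrt{2} \omega \left(1 - i\right)}{2}} - \left(1 - i\right) e^{\frac{3 \sqrt{2} \omega \left(1 + i\right)}{2}}\right)}{27} = \frac{4 \pi e^{\frac{3 \sqrt{2} \omega}{2}} \cos{\left(\frac{3 \sqrt{2} \omega}{2} + \frac{\pi}{4} \right)}}{27}

Both cases combine into a single formula in |ω|:

F(ω) = \frac{4 \pi e^{- \frac{3 \sqrt{2} \left|{\omega}\right|}{2}} \sin{\left(\frac{3 \sqrt{2} \left|{\omega}\right|}{2} + \frac{\pi}{4} \right)}}{27}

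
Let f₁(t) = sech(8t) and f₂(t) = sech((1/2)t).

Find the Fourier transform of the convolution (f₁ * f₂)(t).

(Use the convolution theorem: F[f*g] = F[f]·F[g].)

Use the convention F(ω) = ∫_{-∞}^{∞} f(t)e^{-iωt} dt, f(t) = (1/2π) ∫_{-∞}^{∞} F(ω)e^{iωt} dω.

F[f₁*f₂](ω) = \frac{\pi^{2}}{4 \cosh{\left(\frac{\pi \omega}{16} \right)} \cosh{\left(\pi \omega \right)}}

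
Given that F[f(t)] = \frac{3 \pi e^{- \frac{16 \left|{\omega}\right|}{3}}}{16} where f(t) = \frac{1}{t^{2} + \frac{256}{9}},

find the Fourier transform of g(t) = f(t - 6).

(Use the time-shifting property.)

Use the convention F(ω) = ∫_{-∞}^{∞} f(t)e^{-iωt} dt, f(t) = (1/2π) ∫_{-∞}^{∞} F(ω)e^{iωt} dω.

F[g](ω) = \frac{3 \pi e^{- 6 i \omega - \frac{16 \left|{\omega}\right|}{3}}}{16}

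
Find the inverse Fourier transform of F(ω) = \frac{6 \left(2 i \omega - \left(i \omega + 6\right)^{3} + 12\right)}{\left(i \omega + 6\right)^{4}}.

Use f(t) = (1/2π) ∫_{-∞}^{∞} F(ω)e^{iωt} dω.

f(t) = 6 \left(t^{2} - 1\right) e^{- 6 t} u\left(t\right)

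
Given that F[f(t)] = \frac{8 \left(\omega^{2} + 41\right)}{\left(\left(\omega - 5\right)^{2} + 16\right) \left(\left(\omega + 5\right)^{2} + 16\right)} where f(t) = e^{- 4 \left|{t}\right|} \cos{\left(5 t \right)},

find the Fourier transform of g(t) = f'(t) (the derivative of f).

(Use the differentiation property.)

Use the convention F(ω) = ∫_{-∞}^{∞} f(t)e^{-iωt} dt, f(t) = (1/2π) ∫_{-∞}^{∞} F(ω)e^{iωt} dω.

F[g](ω) = \frac{8 i \omega \left(\omega^{2} + 41\right)}{\omega^{4} - 18 \omega^{2} + 1681}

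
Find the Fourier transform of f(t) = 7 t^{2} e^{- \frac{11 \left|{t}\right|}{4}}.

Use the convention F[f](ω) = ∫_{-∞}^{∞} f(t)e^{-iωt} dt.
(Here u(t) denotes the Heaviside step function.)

F(ω) = \frac{19712 \left(121 - 48 \omega^{2}\right)}{\left(16 \omega^{2} + 121\right)^{3}}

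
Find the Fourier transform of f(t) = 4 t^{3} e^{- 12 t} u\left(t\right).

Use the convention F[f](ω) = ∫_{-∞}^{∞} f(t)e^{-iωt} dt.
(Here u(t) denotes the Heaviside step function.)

F(ω) = \frac{24}{\left(i \omega + 12\right)^{4}}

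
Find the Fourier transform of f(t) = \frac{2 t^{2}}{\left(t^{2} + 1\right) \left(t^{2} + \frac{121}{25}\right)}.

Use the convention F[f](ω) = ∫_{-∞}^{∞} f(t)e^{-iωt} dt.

F(ω) = - \frac{25 \pi e^{- \left|{\omega}\right|}}{48} + \frac{55 \pi e^{- \frac{11 \left|{\omega}\right|}{5}}}{48}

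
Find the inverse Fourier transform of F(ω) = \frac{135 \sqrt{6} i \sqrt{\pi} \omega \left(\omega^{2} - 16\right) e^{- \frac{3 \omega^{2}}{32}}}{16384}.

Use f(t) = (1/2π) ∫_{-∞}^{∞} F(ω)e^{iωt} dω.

f(t) = 5 t^{3} e^{- \frac{8 t^{2}}{3}}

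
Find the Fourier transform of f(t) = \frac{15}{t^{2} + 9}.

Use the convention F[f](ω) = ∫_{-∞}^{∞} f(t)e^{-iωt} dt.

F(ω) = 5 \pi e^{- 3 \left|{\omega}\right|}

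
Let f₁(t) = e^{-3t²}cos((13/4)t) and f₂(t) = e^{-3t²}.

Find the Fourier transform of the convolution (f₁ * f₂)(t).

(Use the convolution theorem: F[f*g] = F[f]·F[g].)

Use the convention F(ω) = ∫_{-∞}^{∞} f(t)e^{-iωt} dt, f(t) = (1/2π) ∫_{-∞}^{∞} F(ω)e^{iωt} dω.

F[f₁*f₂](ω) = \frac{\pi \left(e^{\frac{13 \omega}{12}} + 1\right) e^{- \frac{\omega^{2}}{6} - \frac{13 \omega}{24} - \frac{169}{192}}}{6}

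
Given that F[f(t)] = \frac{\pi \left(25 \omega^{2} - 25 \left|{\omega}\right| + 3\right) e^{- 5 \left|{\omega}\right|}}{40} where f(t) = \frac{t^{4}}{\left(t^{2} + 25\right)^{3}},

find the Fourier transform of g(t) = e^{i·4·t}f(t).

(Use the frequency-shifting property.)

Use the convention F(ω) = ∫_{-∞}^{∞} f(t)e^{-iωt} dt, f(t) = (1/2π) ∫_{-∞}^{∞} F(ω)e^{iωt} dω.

F[g](ω) = \frac{\pi \left(25 \left(\omega - 4\right)^{2} - 25 \left|{\omega - 4}\right| + 3\right) e^{- 5 \left|{\omega - 4}\right|}}{40}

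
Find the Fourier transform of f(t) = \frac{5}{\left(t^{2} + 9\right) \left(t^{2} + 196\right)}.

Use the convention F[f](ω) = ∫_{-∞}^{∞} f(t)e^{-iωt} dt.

F(ω) = \frac{5 \pi \left(14 e^{11 \left|{\omega}\right|} - 3\right) e^{- 14 \left|{\omega}\right|}}{7854}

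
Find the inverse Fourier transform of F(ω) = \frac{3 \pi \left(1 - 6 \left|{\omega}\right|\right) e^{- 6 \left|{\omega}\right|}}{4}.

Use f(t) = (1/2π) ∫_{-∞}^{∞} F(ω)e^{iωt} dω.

f(t) = \frac{9 t^{2}}{\left(t^{2} + 36\right)^{2}}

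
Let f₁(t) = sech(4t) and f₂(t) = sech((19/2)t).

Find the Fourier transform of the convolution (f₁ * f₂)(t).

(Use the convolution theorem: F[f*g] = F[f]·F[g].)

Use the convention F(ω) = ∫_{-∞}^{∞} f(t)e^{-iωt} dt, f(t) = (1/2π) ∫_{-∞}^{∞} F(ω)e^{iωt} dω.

F[f₁*f₂](ω) = \frac{\pi^{2}}{38 \cosh{\left(\frac{\pi \omega}{19} \right)} \cosh{\left(\frac{\pi \omega}{8} \right)}}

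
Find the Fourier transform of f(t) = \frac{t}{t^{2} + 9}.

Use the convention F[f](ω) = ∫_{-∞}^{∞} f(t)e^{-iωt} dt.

F(ω) = - i \pi e^{- 3 \left|{\omega}\right|} \operatorname{sign}{\left(\omega \right)}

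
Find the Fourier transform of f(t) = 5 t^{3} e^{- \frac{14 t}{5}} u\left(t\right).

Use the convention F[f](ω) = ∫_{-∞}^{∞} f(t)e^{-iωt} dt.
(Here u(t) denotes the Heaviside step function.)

F(ω) = \frac{18750}{\left(5 i \omega + 14\right)^{4}}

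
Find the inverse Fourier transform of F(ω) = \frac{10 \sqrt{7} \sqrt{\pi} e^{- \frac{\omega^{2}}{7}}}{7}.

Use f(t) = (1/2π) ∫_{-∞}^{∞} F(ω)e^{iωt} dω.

f(t) = 5 e^{- \frac{7 t^{2}}{4}}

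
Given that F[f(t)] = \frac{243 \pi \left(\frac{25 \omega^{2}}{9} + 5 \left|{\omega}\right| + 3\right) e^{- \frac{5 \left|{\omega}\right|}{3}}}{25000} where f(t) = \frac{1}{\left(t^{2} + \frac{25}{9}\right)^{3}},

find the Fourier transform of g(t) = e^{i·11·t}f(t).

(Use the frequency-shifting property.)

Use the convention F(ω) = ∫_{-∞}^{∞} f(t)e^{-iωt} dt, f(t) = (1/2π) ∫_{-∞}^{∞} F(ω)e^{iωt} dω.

F[g](ω) = \frac{27 \pi \left(25 \left(\omega - 11\right)^{2} + 45 \left|{\omega - 11}\right| + 27\right) e^{- \frac{5 \left|{\omega - 11}\right|}{3}}}{25000}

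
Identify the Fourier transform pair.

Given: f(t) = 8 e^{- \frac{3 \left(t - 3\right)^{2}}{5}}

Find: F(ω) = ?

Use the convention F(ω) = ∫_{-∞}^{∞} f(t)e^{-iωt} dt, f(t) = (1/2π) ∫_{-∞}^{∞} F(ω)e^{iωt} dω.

F(ω) = \frac{8 \sqrt{15} \sqrt{\pi} e^{- \frac{\omega \left(5 \omega + 36 i\right)}{12}}}{3}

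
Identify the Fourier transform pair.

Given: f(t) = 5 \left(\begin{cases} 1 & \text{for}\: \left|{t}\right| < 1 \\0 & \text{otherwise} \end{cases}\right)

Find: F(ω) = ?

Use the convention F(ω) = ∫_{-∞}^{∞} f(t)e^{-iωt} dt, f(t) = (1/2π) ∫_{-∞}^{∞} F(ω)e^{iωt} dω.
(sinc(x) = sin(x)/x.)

F(ω) = 10 \operatorname{sinc}{\left(\omega \right)}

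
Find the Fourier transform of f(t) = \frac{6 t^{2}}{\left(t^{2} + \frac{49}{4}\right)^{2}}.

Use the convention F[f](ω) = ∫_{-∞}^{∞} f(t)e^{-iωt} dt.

F(ω) = \frac{3 \pi \left(2 - 7 \left|{\omega}\right|\right) e^{- \frac{7 \left|{\omega}\right|}{2}}}{7}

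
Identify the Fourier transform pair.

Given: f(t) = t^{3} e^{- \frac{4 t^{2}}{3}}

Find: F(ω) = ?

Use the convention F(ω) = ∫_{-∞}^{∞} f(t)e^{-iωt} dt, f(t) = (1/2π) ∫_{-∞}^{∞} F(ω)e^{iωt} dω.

F(ω) = \frac{27 \sqrt{3} i \sqrt{\pi} \omega \left(\omega^{2} - 8\right) e^{- \frac{3 \omega^{2}}{16}}}{1024}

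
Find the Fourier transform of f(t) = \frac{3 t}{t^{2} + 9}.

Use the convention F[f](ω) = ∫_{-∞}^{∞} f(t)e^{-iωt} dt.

F(ω) = - 3 i \pi e^{- 3 \left|{\omega}\right|} \operatorname{sign}{\left(\omega \right)}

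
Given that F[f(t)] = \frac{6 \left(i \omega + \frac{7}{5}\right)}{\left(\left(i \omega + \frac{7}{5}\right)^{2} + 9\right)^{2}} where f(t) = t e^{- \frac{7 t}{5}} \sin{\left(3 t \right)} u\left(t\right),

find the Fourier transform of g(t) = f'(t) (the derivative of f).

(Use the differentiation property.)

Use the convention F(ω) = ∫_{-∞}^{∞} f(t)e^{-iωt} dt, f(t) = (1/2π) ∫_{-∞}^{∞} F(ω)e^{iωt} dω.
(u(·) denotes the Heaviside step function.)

F[g](ω) = \frac{750 i \omega \left(5 i \omega + 7\right)}{\left(\left(5 i \omega + 7\right)^{2} + 225\right)^{2}}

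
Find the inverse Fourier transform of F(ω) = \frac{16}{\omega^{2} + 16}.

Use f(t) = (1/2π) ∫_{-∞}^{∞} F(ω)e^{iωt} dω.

f(t) = 2 e^{- 4 \left|{t}\right|}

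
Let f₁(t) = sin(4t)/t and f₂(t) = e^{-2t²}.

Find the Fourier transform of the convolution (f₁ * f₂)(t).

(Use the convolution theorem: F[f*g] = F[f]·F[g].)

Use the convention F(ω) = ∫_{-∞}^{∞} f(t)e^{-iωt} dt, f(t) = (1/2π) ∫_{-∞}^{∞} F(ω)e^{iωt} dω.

F[f₁*f₂](ω) = \begin{cases} \frac{\sqrt{2} \pi^{\frac{3}{2}} e^{- \frac{\omega^{2}}{8}}}{2} & \text{for}\: \omega > -4 \wedge \omega < 4 \\0 & \text{otherwise} \end{cases}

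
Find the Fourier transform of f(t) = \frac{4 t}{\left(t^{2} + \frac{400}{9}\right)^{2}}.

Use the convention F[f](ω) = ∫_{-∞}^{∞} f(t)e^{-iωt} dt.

F(ω) = - \frac{3 i \pi \omega e^{- \frac{20 \left|{\omega}\right|}{3}}}{10}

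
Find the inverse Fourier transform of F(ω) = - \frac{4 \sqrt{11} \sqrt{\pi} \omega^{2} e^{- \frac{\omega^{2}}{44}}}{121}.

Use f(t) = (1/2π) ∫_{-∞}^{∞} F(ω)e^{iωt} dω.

f(t) = 4 \left(44 t^{2} - 2\right) e^{- 11 t^{2}}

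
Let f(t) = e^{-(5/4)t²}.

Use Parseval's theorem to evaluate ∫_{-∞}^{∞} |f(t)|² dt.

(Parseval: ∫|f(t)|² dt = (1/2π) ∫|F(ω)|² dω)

∫|f(t)|² dt = \frac{\sqrt{10} \sqrt{\pi}}{5}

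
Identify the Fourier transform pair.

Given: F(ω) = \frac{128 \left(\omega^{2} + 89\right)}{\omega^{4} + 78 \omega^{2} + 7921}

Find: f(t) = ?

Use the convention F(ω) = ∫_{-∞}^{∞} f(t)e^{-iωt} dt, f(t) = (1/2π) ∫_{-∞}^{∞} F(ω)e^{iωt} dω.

f(t) = 8 e^{- 8 \left|{t}\right|} \cos{\left(5 t \right)}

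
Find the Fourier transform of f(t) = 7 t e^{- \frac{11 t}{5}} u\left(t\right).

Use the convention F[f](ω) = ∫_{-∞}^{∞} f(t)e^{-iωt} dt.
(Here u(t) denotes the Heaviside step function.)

F(ω) = \frac{175}{\left(5 i \omega + 11\right)^{2}}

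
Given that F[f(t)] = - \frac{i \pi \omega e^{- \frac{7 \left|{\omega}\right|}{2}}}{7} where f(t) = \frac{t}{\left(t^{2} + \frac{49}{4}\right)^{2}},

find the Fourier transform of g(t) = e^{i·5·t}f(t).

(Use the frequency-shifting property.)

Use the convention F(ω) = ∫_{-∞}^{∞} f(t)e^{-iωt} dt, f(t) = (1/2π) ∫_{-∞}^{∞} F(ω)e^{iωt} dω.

F[g](ω) = \frac{i \pi \left(5 - \omega\right) e^{- \frac{7 \left|{\omega - 5}\right|}{2}}}{7}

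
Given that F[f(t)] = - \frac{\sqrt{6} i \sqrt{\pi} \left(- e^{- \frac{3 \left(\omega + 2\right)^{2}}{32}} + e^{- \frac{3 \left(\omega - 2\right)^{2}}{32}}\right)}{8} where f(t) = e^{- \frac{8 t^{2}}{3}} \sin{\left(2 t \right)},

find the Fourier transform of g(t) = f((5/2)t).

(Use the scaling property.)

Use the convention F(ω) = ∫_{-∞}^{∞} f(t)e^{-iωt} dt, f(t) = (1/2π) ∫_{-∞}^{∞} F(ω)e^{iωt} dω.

F[g](ω) = \frac{\sqrt{6} i \sqrt{\pi} \left(1 - e^{\frac{3 \omega}{10}}\right) e^{- \frac{3 \omega^{2}}{200} - \frac{3 \omega}{20} - \frac{3}{8}}}{20}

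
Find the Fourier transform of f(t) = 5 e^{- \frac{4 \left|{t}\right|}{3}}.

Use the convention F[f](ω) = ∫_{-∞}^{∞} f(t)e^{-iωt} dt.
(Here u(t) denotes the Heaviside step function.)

F(ω) = \frac{120}{9 \omega^{2} + 16}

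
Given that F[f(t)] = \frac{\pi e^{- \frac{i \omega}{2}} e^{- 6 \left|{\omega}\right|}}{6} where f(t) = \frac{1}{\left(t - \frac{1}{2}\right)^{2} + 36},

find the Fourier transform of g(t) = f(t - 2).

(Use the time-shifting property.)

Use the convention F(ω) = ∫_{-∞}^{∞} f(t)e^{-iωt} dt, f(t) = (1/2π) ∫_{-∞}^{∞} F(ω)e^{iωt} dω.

F[g](ω) = \frac{\pi e^{- \frac{5 i \omega}{2} - 6 \left|{\omega}\right|}}{6}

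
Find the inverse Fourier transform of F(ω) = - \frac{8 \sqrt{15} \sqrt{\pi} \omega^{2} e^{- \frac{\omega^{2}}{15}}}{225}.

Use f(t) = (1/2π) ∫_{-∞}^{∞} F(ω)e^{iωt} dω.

f(t) = \left(15 t^{2} - 2\right) e^{- \frac{15 t^{2}}{4}}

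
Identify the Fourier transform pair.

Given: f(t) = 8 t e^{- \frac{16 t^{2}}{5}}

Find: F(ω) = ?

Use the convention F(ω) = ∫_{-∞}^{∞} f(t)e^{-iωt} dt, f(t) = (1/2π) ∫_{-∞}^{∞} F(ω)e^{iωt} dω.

F(ω) = - \frac{5 \sqrt{5} i \sqrt{\pi} \omega e^{- \frac{5 \omega^{2}}{64}}}{16}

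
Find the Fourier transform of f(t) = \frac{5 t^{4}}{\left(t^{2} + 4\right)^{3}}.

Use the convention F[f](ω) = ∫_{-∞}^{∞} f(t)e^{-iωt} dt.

F(ω) = \frac{5 \pi \left(4 \omega^{2} - 10 \left|{\omega}\right| + 3\right) e^{- 2 \left|{\omega}\right|}}{16}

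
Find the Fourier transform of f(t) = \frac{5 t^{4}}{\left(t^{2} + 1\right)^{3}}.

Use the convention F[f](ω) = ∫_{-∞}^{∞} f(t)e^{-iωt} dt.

F(ω) = \frac{5 \pi \left(\omega^{2} - 5 \left|{\omega}\right| + 3\right) e^{- \left|{\omega}\right|}}{8}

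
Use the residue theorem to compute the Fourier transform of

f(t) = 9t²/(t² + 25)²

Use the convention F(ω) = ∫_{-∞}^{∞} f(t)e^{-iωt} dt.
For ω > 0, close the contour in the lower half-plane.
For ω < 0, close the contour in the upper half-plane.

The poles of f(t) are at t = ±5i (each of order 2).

Let g(z) = f(z)e^{-iωz}; for large |z| the factor e^{-iωz} decays in the lower half-plane when ω > 0 and in the upper half-plane when ω < 0.

Case ω > 0 (lower half-plane, clockwise contour ⇒ F(ω) = -2πi·ΣRes):
  Res_{z = - 5 i} g(z) = \frac{9 i \left(1 - 5 \omega\right) e^{- 5 \omega}}{20} (pole of order 2)
  F(ω) = -2πi·ΣRes = \frac{9 \pi \left(1 - 5 \omega\right) e^{- 5 \omega}}{10}

Case ω < 0 (upper half-plane, counterclockwise contour ⇒ F(ω) = +2πi·ΣRes):
  Res_{z = 5 i} g(z) = \frac{9 i \left(- 5 \omega - 1\right) e^{5 \omega}}{20} (pole of order 2)
  F(ω) = 2πi·ΣRes = \frac{9 \pi \left(5 \omega + 1\right) e^{5 \omega}}{10}

Both cases combine into a single formula in |ω|:

F(ω) = \frac{9 \pi \left(1 - 5 \left|{\omega}\right|\right) e^{- 5 \left|{\omega}\right|}}{10}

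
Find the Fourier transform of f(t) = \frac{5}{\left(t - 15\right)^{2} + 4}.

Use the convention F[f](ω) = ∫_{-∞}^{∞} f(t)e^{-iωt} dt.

F(ω) = \frac{5 \pi e^{- 15 i \omega - 2 \left|{\omega}\right|}}{2}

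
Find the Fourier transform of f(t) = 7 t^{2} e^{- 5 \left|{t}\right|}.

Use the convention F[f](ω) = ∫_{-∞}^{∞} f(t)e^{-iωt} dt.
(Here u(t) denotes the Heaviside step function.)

F(ω) = \frac{140 \left(25 - 3 \omega^{2}\right)}{\left(\omega^{2} + 25\right)^{3}}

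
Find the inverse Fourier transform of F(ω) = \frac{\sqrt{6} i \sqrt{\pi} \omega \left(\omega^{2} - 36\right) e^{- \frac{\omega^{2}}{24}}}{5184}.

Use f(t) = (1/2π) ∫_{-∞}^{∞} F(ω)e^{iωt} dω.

f(t) = 2 t^{3} e^{- 6 t^{2}}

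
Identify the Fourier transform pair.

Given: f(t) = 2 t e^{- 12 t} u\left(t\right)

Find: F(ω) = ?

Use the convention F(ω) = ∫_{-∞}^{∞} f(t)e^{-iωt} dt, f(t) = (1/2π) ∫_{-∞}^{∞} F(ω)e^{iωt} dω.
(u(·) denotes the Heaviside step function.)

F(ω) = \frac{2}{\left(i \omega + 12\right)^{2}}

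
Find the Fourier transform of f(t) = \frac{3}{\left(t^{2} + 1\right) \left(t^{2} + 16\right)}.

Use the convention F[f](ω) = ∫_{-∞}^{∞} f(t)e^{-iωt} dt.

F(ω) = \frac{\pi e^{- \left|{\omega}\right|}}{5} - \frac{\pi e^{- 4 \left|{\omega}\right|}}{20}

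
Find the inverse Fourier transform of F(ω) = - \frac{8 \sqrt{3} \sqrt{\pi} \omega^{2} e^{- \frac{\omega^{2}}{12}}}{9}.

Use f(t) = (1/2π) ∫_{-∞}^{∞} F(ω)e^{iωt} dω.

f(t) = 8 \left(12 t^{2} - 2\right) e^{- 3 t^{2}}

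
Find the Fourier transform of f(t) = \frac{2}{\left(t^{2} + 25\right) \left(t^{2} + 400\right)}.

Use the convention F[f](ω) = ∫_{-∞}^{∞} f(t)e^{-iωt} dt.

F(ω) = \frac{\pi \left(4 e^{15 \left|{\omega}\right|} - 1\right) e^{- 20 \left|{\omega}\right|}}{3750}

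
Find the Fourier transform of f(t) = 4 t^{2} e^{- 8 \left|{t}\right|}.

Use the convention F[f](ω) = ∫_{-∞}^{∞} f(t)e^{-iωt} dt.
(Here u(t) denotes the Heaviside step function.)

F(ω) = \frac{128 \left(64 - 3 \omega^{2}\right)}{\left(\omega^{2} + 64\right)^{3}}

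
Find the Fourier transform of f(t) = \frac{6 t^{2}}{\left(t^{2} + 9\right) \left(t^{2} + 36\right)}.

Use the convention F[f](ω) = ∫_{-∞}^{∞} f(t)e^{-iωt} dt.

F(ω) = \frac{2 \pi \left(2 - e^{3 \left|{\omega}\right|}\right) e^{- 6 \left|{\omega}\right|}}{3}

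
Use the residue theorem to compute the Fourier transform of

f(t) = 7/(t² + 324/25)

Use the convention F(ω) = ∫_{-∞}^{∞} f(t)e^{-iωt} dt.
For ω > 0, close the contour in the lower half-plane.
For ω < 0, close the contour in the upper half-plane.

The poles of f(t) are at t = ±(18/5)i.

Let g(z) = f(z)e^{-iωz}; for large |z| the factor e^{-iωz} decays in the lower half-plane when ω > 0 and in the upper half-plane when ω < 0.

Case ω > 0 (lower half-plane, clockwise contour ⇒ F(ω) = -2πi·ΣRes):
  Res_{z = - \frac{18 i}{5}} g(z) = \frac{35 i e^{- \frac{18 \omega}{5}}}{36}
  F(ω) = -2πi·ΣRes = \frac{35 \pi e^{- \frac{18 \omega}{5}}}{18}

Case ω < 0 (upper half-plane, counterclockwise contour ⇒ F(ω) = +2πi·ΣRes):
  Res_{z = \frac{18 i}{5}} g(z) = - \frac{35 i e^{\frac{18 \omega}{5}}}{36}
  F(ω) = 2πi·ΣRes = \frac{35 \pi e^{\frac{18 \omega}{5}}}{18}

Both cases combine into a single formula in |ω|:

F(ω) = \frac{35 \pi e^{- \frac{18 \left|{\omega}\right|}{5}}}{18}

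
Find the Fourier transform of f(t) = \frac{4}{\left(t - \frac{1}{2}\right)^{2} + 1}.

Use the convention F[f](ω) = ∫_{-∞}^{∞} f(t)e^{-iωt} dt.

F(ω) = 4 \pi e^{- \frac{i \omega}{2} - \left|{\omega}\right|}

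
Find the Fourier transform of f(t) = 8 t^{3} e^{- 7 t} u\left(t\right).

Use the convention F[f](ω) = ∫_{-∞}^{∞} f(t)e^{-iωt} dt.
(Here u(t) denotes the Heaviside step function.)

F(ω) = \frac{48}{\left(i \omega + 7\right)^{4}}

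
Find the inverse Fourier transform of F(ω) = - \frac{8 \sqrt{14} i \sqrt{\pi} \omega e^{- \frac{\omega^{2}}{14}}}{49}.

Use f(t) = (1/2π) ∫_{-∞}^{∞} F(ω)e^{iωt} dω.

f(t) = 8 t e^{- \frac{7 t^{2}}{2}}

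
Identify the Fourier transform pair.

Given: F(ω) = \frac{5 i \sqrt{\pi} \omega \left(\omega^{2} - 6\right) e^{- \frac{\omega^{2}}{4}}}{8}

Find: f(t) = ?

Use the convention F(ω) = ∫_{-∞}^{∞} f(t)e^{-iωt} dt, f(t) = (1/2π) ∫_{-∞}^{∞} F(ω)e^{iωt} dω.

f(t) = 5 t^{3} e^{- t^{2}}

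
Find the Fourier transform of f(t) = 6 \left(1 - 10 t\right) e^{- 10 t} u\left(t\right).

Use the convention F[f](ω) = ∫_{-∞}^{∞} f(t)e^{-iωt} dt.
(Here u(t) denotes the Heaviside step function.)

F(ω) = \frac{6 i \omega}{- \omega^{2} + 20 i \omega + 100}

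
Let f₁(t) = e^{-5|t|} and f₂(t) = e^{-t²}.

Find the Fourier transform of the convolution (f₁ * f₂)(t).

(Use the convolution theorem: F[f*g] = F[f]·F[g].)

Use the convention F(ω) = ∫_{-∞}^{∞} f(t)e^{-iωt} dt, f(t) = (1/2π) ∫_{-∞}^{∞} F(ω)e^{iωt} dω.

F[f₁*f₂](ω) = \frac{10 \sqrt{\pi} e^{- \frac{\omega^{2}}{4}}}{\omega^{2} + 25}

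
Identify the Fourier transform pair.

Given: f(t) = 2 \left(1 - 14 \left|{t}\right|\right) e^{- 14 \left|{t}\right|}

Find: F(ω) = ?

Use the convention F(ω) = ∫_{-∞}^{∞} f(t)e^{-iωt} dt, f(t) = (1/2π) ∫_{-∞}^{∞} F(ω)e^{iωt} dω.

F(ω) = \frac{112 \omega^{2}}{\left(\omega^{2} + 196\right)^{2}}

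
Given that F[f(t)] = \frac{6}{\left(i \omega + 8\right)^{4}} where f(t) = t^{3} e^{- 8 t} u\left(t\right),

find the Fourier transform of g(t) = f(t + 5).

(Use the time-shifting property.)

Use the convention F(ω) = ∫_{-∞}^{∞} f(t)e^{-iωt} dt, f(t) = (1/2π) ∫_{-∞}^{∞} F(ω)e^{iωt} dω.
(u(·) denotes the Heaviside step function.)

F[g](ω) = \frac{6 e^{5 i \omega}}{\left(i \omega + 8\right)^{4}}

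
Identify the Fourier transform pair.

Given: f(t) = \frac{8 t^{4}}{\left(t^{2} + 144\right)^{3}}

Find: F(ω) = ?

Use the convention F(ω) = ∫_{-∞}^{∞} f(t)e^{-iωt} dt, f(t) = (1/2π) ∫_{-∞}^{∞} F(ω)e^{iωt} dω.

F(ω) = \frac{\pi \left(48 \omega^{2} - 20 \left|{\omega}\right| + 1\right) e^{- 12 \left|{\omega}\right|}}{4}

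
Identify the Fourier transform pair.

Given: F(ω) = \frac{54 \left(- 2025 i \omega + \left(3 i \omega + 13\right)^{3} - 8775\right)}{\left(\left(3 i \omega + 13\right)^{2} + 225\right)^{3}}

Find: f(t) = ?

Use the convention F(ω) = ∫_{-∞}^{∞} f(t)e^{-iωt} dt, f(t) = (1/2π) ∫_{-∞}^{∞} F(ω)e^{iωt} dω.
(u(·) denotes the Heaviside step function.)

f(t) = t^{2} e^{- \frac{13 t}{3}} \cos{\left(5 t \right)} u\left(t\right)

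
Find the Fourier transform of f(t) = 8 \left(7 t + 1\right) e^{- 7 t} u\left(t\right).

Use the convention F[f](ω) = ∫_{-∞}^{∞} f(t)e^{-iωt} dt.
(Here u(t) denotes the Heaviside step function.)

F(ω) = \frac{8 \left(- i \omega - 14\right)}{\omega^{2} - 14 i \omega - 49}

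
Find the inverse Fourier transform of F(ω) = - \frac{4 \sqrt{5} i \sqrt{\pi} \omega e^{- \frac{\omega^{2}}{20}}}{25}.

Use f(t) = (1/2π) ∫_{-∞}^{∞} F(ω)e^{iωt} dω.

f(t) = 8 t e^{- 5 t^{2}}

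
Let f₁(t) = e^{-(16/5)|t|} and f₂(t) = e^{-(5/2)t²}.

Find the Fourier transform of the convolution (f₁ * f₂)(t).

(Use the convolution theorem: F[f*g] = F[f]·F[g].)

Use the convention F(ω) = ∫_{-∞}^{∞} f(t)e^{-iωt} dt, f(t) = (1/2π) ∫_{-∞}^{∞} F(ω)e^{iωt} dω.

F[f₁*f₂](ω) = \frac{32 \sqrt{10} \sqrt{\pi} e^{- \frac{\omega^{2}}{10}}}{25 \omega^{2} + 256}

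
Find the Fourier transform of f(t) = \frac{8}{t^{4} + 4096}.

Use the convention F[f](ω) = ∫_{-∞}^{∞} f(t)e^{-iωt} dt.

F(ω) = \frac{\pi e^{- 4 \sqrt{2} \left|{\omega}\right|} \sin{\left(4 \sqrt{2} \left|{\omega}\right| + \frac{\pi}{4} \right)}}{64}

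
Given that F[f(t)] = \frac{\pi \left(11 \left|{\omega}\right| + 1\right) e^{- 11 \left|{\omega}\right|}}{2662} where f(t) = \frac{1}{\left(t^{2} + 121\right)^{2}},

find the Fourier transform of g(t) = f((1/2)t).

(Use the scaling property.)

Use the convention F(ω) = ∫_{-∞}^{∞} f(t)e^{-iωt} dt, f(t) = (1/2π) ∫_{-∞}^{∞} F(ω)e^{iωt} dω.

F[g](ω) = \frac{\pi \left(22 \left|{\omega}\right| + 1\right) e^{- 22 \left|{\omega}\right|}}{1331}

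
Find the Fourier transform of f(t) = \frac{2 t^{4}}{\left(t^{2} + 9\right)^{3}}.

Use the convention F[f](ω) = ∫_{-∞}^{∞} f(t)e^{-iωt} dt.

F(ω) = \frac{\pi \left(3 \omega^{2} - 5 \left|{\omega}\right| + 1\right) e^{- 3 \left|{\omega}\right|}}{4}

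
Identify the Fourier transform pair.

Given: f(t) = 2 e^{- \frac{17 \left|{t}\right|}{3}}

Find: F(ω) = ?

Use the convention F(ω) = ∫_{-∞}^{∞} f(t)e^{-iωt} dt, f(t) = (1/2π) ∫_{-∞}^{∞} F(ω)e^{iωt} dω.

F(ω) = \frac{204}{9 \omega^{2} + 289}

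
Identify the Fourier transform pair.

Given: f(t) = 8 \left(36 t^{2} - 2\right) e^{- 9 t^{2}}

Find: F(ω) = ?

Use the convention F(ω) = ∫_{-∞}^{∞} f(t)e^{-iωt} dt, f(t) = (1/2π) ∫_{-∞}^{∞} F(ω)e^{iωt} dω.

F(ω) = - \frac{8 \sqrt{\pi} \omega^{2} e^{- \frac{\omega^{2}}{36}}}{27}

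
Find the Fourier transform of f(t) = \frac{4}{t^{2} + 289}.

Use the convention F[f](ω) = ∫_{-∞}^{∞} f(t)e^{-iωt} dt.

F(ω) = \frac{4 \pi e^{- 17 \left|{\omega}\right|}}{17}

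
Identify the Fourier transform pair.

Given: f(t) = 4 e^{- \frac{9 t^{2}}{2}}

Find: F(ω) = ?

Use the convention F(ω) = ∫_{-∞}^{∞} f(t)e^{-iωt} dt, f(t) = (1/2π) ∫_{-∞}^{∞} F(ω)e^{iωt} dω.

F(ω) = \frac{4 \sqrt{2} \sqrt{\pi} e^{- \frac{\omega^{2}}{18}}}{3}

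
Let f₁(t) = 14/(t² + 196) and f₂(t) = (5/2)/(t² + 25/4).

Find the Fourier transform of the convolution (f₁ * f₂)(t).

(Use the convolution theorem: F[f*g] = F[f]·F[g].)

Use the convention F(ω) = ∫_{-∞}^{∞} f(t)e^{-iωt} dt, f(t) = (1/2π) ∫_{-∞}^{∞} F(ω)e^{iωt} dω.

F[f₁*f₂](ω) = \pi^{2} e^{- \frac{33 \left|{\omega}\right|}{2}}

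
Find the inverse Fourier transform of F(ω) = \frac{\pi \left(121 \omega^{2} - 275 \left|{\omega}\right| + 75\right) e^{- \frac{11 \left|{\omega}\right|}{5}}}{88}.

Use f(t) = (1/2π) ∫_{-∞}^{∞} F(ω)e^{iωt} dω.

f(t) = \frac{5 t^{4}}{\left(t^{2} + \frac{121}{25}\right)^{3}}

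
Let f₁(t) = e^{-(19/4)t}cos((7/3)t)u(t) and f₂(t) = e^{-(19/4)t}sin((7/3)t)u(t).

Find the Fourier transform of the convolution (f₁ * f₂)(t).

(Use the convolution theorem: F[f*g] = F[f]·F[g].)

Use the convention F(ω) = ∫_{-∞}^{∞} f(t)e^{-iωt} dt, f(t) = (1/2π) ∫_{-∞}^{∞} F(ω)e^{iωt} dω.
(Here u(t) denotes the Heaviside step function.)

F[f₁*f₂](ω) = \frac{12096 \left(4 i \omega + 19\right)}{\left(9 \left(4 i \omega + 19\right)^{2} + 784\right)^{2}}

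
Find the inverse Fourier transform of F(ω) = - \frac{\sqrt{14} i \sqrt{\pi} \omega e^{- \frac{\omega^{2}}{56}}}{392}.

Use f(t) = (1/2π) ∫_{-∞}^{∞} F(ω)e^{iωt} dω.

f(t) = t e^{- 14 t^{2}}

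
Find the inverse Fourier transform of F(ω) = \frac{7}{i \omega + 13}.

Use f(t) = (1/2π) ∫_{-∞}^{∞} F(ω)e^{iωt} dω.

f(t) = 7 e^{- 13 t} u\left(t\right)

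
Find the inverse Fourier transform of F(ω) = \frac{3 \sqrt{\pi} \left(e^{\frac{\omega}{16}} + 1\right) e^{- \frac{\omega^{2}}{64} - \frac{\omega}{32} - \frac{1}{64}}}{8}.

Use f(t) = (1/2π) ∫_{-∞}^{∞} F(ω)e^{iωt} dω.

f(t) = 3 e^{- 16 t^{2}} \cos{\left(t \right)}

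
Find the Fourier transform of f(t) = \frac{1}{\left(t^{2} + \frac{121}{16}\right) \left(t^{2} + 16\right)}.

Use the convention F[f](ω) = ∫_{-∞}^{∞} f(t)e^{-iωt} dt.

F(ω) = - \frac{4 \pi e^{- 4 \left|{\omega}\right|}}{135} + \frac{64 \pi e^{- \frac{11 \left|{\omega}\right|}{4}}}{1485}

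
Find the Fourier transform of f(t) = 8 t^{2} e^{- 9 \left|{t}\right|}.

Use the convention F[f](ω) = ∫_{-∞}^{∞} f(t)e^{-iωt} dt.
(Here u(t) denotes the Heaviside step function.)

F(ω) = \frac{864 \left(27 - \omega^{2}\right)}{\left(\omega^{2} + 81\right)^{3}}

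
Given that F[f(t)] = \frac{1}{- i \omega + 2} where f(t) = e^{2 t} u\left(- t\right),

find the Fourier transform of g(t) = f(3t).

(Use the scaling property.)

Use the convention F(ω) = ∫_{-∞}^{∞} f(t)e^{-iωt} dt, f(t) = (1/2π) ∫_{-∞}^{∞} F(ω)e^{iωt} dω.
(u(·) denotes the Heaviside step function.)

F[g](ω) = \frac{i}{\omega + 6 i}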